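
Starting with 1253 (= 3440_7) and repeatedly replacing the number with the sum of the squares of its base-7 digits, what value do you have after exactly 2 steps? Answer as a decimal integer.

61

1253 = (3,4,4,0)_7 → 3² + 4² + 4² + 0² = 9 + 16 + 16 + 0 = 41
41 = (5,6)_7 → 5² + 6² = 25 + 36 = 61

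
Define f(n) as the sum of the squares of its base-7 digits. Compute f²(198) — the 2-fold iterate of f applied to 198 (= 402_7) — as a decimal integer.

40

198 = (4,0,2)_7 → 4² + 0² + 2² = 20
20 = (2,6)_7 → 2² + 6² = 40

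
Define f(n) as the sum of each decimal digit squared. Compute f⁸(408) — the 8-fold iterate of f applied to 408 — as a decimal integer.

408 → 80
80 → 64
64 → 52
52 → 29
29 → 85
85 → 89
89 → 145
145 → 42

42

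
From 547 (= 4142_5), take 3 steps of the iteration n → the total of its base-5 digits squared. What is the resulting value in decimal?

17

547 = (4,1,4,2)_5 → 4² + 1² + 4² + 2² = 37
37 = (1,2,2)_5 → 1² + 2² + 2² = 9
9 = (1,4)_5 → 1² + 4² = 17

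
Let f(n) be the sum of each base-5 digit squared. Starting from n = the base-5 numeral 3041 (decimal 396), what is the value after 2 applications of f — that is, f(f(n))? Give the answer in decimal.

396 = (3,0,4,1)_5 → 26
26 = (1,0,1)_5 → 2

2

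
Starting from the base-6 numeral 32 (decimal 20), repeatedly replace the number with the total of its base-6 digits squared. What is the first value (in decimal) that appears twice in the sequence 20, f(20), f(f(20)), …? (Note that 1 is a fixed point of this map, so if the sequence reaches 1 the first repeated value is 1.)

20

20 = (3,2)_6 → 3² + 2² = 9 + 4 = 13
13 = (2,1)_6 → 2² + 1² = 4 + 1 = 5
5 = (5)_6 → 5² = 25
25 = (4,1)_6 → 4² + 1² = 16 + 1 = 17
17 = (2,5)_6 → 2² + 5² = 4 + 25 = 29
29 = (4,5)_6 → 4² + 5² = 16 + 25 = 41
41 = (1,0,5)_6 → 1² + 0² + 5² = 1 + 0 + 25 = 26
26 = (4,2)_6 → 4² + 2² = 16 + 4 = 20  — 20 already appeared earlier.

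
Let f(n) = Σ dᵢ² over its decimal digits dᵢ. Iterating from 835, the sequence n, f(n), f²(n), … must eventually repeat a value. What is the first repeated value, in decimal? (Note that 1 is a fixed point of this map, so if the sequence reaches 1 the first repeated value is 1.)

145

835 → 98
98 → 145
145 → 42
42 → 20
20 → 4
4 → 16
16 → 37
37 → 58
58 → 89
89 → 145  — 145 already appeared earlier.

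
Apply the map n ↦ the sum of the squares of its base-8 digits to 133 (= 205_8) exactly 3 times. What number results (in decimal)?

20

133 = (2,0,5)_8 → 29
29 = (3,5)_8 → 34
34 = (4,2)_8 → 20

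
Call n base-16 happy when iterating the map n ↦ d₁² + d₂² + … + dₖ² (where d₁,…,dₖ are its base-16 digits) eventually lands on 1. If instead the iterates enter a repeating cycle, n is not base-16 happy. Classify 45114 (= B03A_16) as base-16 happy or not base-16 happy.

base-16 happy

45114 = (11,0,3,10)_16 → 11² + 0² + 3² + 10² = 230
230 = (14,6)_16 → 14² + 6² = 232
232 = (14,8)_16 → 14² + 8² = 260
260 = (1,0,4)_16 → 1² + 0² + 4² = 17
17 = (1,1)_16 → 1² + 1² = 2
2 = (2)_16 → 2² = 4
4 = (4)_16 → 4² = 16
16 = (1,0)_16 → 1² + 0² = 1  — reached 1.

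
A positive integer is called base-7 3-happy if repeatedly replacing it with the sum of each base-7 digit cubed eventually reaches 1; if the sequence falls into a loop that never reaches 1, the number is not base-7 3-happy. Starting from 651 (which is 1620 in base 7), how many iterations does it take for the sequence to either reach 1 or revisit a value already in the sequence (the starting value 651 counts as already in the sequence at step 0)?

5

651 = (1,6,2,0)_7 → 1³ + 6³ + 2³ + 0³ = 225
225 = (4,4,1)_7 → 4³ + 4³ + 1³ = 129
129 = (2,4,3)_7 → 2³ + 4³ + 3³ = 99
99 = (2,0,1)_7 → 2³ + 0³ + 1³ = 9
9 = (1,2)_7 → 1³ + 2³ = 9  — 9 repeats.
That took 5 steps.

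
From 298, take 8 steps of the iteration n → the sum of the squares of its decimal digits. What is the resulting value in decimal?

37

298 → 2² + 9² + 8² = 149
149 → 1² + 4² + 9² = 98
98 → 9² + 8² = 145
145 → 1² + 4² + 5² = 42
42 → 4² + 2² = 20
20 → 2² + 0² = 4
4 → 4² = 16
16 → 1² + 6² = 37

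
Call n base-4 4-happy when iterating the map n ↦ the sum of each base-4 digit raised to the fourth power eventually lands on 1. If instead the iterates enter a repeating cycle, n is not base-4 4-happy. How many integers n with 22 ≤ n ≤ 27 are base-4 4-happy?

5

22: 22 → 18 → 17 → 2 → 16 → 1  — base-4 4-happy
23: 23 → 83 → 83  — not base-4 4-happy
24: 24 → 17 → 2 → 16 → 1  — base-4 4-happy
25: 25 → 18 → 17 → 2 → 16 → 1  — base-4 4-happy
26: 26 → 33 → 17 → 2 → 16 → 1  — base-4 4-happy
27: 27 → 98 → 33 → 17 → 2 → 16 → 1  — base-4 4-happy
base-4 4-happy: 22, 24, 25, 26, 27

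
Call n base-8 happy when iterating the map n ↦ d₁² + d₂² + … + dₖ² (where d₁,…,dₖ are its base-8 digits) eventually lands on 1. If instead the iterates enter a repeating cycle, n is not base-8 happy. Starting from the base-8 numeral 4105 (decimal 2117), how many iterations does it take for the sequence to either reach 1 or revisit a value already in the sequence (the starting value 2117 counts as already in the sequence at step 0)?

2117 = (4,1,0,5)_8 → 4² + 1² + 0² + 5² = 42
42 = (5,2)_8 → 5² + 2² = 29
29 = (3,5)_8 → 3² + 5² = 34
34 = (4,2)_8 → 4² + 2² = 20
20 = (2,4)_8 → 2² + 4² = 20  — 20 repeats.
That took 5 steps.

5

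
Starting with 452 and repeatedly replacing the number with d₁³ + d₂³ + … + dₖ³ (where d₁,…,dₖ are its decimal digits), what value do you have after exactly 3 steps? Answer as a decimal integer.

452 → 197
197 → 1073
1073 → 371

371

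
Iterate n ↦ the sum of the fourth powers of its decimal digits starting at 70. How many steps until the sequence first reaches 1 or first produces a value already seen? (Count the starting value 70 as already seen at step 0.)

70 → 7⁴ + 0⁴ = 2401 + 0 = 2401
2401 → 2⁴ + 4⁴ + 0⁴ + 1⁴ = 16 + 256 + 0 + 1 = 273
273 → 2⁴ + 7⁴ + 3⁴ = 16 + 2401 + 81 = 2498
2498 → 2⁴ + 4⁴ + 9⁴ + 8⁴ = 16 + 256 + 6561 + 4096 = 10929
10929 → 1⁴ + 0⁴ + 9⁴ + 2⁴ + 9⁴ = 1 + 0 + 6561 + 16 + 6561 = 13139
13139 → 1⁴ + 3⁴ + 1⁴ + 3⁴ + 9⁴ = 1 + 81 + 1 + 81 + 6561 = 6725
6725 → 6⁴ + 7⁴ + 2⁴ + 5⁴ = 1296 + 2401 + 16 + 625 = 4338
4338 → 4⁴ + 3⁴ + 3⁴ + 8⁴ = 256 + 81 + 81 + 4096 = 4514
4514 → 4⁴ + 5⁴ + 1⁴ + 4⁴ = 256 + 625 + 1 + 256 = 1138
1138 → 1⁴ + 1⁴ + 3⁴ + 8⁴ = 1 + 1 + 81 + 4096 = 4179
4179 → 4⁴ + 1⁴ + 7⁴ + 9⁴ = 256 + 1 + 2401 + 6561 = 9219
9219 → 9⁴ + 2⁴ + 1⁴ + 9⁴ = 6561 + 16 + 1 + 6561 = 13139  — 13139 repeats.
That took 12 steps.

12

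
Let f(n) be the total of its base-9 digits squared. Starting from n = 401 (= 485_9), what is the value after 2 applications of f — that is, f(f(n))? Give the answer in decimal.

41

401 = (4,8,5)_9 → 105
105 = (1,2,6)_9 → 41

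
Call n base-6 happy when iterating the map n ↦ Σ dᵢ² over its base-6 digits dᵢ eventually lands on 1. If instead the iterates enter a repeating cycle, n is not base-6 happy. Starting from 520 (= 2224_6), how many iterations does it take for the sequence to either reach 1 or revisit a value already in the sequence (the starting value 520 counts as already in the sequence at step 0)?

520 = (2,2,2,4)_6 → 28
28 = (4,4)_6 → 32
32 = (5,2)_6 → 29
29 = (4,5)_6 → 41
41 = (1,0,5)_6 → 26
26 = (4,2)_6 → 20
20 = (3,2)_6 → 13
13 = (2,1)_6 → 5
5 = (5)_6 → 25
25 = (4,1)_6 → 17
17 = (2,5)_6 → 29  — 29 repeats.
That took 11 steps.

11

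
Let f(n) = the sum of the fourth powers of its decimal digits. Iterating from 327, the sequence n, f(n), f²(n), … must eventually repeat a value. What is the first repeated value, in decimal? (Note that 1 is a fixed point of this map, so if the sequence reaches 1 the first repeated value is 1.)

327 → 3⁴ + 2⁴ + 7⁴ = 81 + 16 + 2401 = 2498
2498 → 2⁴ + 4⁴ + 9⁴ + 8⁴ = 16 + 256 + 6561 + 4096 = 10929
10929 → 1⁴ + 0⁴ + 9⁴ + 2⁴ + 9⁴ = 1 + 0 + 6561 + 16 + 6561 = 13139
13139 → 1⁴ + 3⁴ + 1⁴ + 3⁴ + 9⁴ = 1 + 81 + 1 + 81 + 6561 = 6725
6725 → 6⁴ + 7⁴ + 2⁴ + 5⁴ = 1296 + 2401 + 16 + 625 = 4338
4338 → 4⁴ + 3⁴ + 3⁴ + 8⁴ = 256 + 81 + 81 + 4096 = 4514
4514 → 4⁴ + 5⁴ + 1⁴ + 4⁴ = 256 + 625 + 1 + 256 = 1138
1138 → 1⁴ + 1⁴ + 3⁴ + 8⁴ = 1 + 1 + 81 + 4096 = 4179
4179 → 4⁴ + 1⁴ + 7⁴ + 9⁴ = 256 + 1 + 2401 + 6561 = 9219
9219 → 9⁴ + 2⁴ + 1⁴ + 9⁴ = 6561 + 16 + 1 + 6561 = 13139  — 13139 already appeared earlier.

13139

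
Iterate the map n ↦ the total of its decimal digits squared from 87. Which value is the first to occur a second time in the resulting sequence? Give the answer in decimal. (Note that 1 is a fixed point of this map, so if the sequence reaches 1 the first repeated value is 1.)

87 → 8² + 7² = 64 + 49 = 113
113 → 1² + 1² + 3² = 1 + 1 + 9 = 11
11 → 1² + 1² = 1 + 1 = 2
2 → 2² = 4
4 → 4² = 16
16 → 1² + 6² = 1 + 36 = 37
37 → 3² + 7² = 9 + 49 = 58
58 → 5² + 8² = 25 + 64 = 89
89 → 8² + 9² = 64 + 81 = 145
145 → 1² + 4² + 5² = 1 + 16 + 25 = 42
42 → 4² + 2² = 16 + 4 = 20
20 → 2² + 0² = 4 + 0 = 4  — 4 already appeared earlier.

4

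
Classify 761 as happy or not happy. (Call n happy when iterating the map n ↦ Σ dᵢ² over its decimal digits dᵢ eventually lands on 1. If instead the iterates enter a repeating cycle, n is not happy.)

761 → 7² + 6² + 1² = 86
86 → 8² + 6² = 100
100 → 1² + 0² + 0² = 1  — reached 1.

happy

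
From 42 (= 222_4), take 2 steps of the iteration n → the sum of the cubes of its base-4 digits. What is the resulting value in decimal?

9

42 = (2,2,2)_4 → 24
24 = (1,2,0)_4 → 9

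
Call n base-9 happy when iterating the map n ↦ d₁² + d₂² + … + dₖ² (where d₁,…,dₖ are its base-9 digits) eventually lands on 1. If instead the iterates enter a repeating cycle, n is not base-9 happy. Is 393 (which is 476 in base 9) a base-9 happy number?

393 = (4,7,6)_9 → 4² + 7² + 6² = 101
101 = (1,2,2)_9 → 1² + 2² + 2² = 9
9 = (1,0)_9 → 1² + 0² = 1  — reached 1.

base-9 happy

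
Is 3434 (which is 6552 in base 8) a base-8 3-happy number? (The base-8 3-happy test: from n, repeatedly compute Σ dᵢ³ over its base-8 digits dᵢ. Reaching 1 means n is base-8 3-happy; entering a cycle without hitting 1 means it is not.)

not base-8 3-happy

3434 = (6,5,5,2)_8 → 474
474 = (7,3,2)_8 → 378
378 = (5,7,2)_8 → 476
476 = (7,3,4)_8 → 434
434 = (6,6,2)_8 → 440
440 = (6,7,0)_8 → 559
559 = (1,0,5,7)_8 → 469
469 = (7,2,5)_8 → 476  — 476 already seen; the sequence cycles without reaching 1.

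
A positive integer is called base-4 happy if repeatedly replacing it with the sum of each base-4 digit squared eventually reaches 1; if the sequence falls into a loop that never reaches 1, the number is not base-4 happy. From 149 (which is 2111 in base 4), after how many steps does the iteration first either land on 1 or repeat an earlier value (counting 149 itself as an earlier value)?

5

149 = (2,1,1,1)_4 → 7
7 = (1,3)_4 → 10
10 = (2,2)_4 → 8
8 = (2,0)_4 → 4
4 = (1,0)_4 → 1  — reached 1.
That took 5 steps.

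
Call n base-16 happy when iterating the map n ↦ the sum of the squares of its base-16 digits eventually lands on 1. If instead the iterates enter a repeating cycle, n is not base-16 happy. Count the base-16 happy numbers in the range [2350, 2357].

2

2350: 2350 → 281 → 83 → 34 → 8 → 64 → 16 → 1  (reaches 1)
2351: 2351 → 310 → 46 → 200 → 208 → 169 → 181 → 146 → 85 → 50 → 13 → 169  (repeats 169)
2352: 2352 → 90 → 125 → 218 → 269 → 170 → 200 → 208 → 169 → 181 → 146 → 85 → 50 → 13 → 169  (repeats 169)
2353: 2353 → 91 → 146 → 85 → 50 → 13 → 169 → 181 → 146  (repeats 146)
2354: 2354 → 94 → 221 → 338 → 30 → 197 → 169 → 181 → 146 → 85 → 50 → 13 → 169  (repeats 169)
2355: 2355 → 99 → 45 → 173 → 269 → 170 → 200 → 208 → 169 → 181 → 146 → 85 → 50 → 13 → 169  (repeats 169)
2356: 2356 → 106 → 136 → 128 → 64 → 16 → 1  (reaches 1)
2357: 2357 → 115 → 58 → 109 → 205 → 313 → 91 → 146 → 85 → 50 → 13 → 169 → 181 → 146  (repeats 146)
base-16 happy: 2350, 2356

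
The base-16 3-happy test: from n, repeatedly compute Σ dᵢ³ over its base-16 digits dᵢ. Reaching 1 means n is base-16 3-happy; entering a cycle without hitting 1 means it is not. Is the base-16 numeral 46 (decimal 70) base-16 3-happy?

70 = (4,6)_16 → 4³ + 6³ = 64 + 216 = 280
280 = (1,1,8)_16 → 1³ + 1³ + 8³ = 1 + 1 + 512 = 514
514 = (2,0,2)_16 → 2³ + 0³ + 2³ = 8 + 0 + 8 = 16
16 = (1,0)_16 → 1³ + 0³ = 1 + 0 = 1  — reached 1.

base-16 3-happy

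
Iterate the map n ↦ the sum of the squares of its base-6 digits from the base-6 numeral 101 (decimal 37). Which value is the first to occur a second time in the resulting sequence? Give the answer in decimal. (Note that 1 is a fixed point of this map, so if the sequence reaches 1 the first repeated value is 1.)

20

37 = (1,0,1)_6 → 1² + 0² + 1² = 1 + 0 + 1 = 2
2 = (2)_6 → 2² = 4
4 = (4)_6 → 4² = 16
16 = (2,4)_6 → 2² + 4² = 4 + 16 = 20
20 = (3,2)_6 → 3² + 2² = 9 + 4 = 13
13 = (2,1)_6 → 2² + 1² = 4 + 1 = 5
5 = (5)_6 → 5² = 25
25 = (4,1)_6 → 4² + 1² = 16 + 1 = 17
17 = (2,5)_6 → 2² + 5² = 4 + 25 = 29
29 = (4,5)_6 → 4² + 5² = 16 + 25 = 41
41 = (1,0,5)_6 → 1² + 0² + 5² = 1 + 0 + 25 = 26
26 = (4,2)_6 → 4² + 2² = 16 + 4 = 20  — 20 already appeared earlier.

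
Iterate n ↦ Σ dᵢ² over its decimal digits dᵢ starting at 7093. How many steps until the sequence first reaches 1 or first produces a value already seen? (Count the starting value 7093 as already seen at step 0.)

7093 → 7² + 0² + 9² + 3² = 49 + 0 + 81 + 9 = 139
139 → 1² + 3² + 9² = 1 + 9 + 81 = 91
91 → 9² + 1² = 81 + 1 = 82
82 → 8² + 2² = 64 + 4 = 68
68 → 6² + 8² = 36 + 64 = 100
100 → 1² + 0² + 0² = 1 + 0 + 0 = 1  — reached 1.
That took 6 steps.

6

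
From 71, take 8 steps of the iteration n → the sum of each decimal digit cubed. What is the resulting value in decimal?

371

71 → 344
344 → 155
155 → 251
251 → 134
134 → 92
92 → 737
737 → 713
713 → 371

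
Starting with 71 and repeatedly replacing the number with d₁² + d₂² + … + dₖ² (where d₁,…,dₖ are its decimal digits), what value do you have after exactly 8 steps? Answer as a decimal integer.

71 → 7² + 1² = 49 + 1 = 50
50 → 5² + 0² = 25 + 0 = 25
25 → 2² + 5² = 4 + 25 = 29
29 → 2² + 9² = 4 + 81 = 85
85 → 8² + 5² = 64 + 25 = 89
89 → 8² + 9² = 64 + 81 = 145
145 → 1² + 4² + 5² = 1 + 16 + 25 = 42
42 → 4² + 2² = 16 + 4 = 20

20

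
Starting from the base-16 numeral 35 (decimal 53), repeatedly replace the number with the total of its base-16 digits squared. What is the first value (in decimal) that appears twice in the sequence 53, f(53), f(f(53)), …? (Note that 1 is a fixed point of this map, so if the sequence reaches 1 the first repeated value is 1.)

1

53 = (3,5)_16 → 3² + 5² = 9 + 25 = 34
34 = (2,2)_16 → 2² + 2² = 4 + 4 = 8
8 = (8)_16 → 8² = 64
64 = (4,0)_16 → 4² + 0² = 16 + 0 = 16
16 = (1,0)_16 → 1² + 0² = 1 + 0 = 1  — reached the fixed point 1.
1 → 1, so 1 is the first repeated value.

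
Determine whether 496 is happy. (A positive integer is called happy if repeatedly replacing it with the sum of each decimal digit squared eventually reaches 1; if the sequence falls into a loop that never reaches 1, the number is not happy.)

496 → 4² + 9² + 6² = 133
133 → 1² + 3² + 3² = 19
19 → 1² + 9² = 82
82 → 8² + 2² = 68
68 → 6² + 8² = 100
100 → 1² + 0² + 0² = 1  — reached 1.

happy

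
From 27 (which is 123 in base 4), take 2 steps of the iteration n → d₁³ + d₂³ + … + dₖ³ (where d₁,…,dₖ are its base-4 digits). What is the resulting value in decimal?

27 = (1,2,3)_4 → 1³ + 2³ + 3³ = 36
36 = (2,1,0)_4 → 2³ + 1³ + 0³ = 9

9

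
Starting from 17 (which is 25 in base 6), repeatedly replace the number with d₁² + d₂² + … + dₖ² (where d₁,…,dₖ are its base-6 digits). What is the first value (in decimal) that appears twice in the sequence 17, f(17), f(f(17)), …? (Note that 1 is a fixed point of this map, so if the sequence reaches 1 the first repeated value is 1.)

17 = (2,5)_6 → 2² + 5² = 4 + 25 = 29
29 = (4,5)_6 → 4² + 5² = 16 + 25 = 41
41 = (1,0,5)_6 → 1² + 0² + 5² = 1 + 0 + 25 = 26
26 = (4,2)_6 → 4² + 2² = 16 + 4 = 20
20 = (3,2)_6 → 3² + 2² = 9 + 4 = 13
13 = (2,1)_6 → 2² + 1² = 4 + 1 = 5
5 = (5)_6 → 5² = 25
25 = (4,1)_6 → 4² + 1² = 16 + 1 = 17  — 17 already appeared earlier.

17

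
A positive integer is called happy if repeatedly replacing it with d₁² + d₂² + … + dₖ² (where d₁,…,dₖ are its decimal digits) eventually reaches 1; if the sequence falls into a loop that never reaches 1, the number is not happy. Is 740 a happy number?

740 → 7² + 4² + 0² = 49 + 16 + 0 = 65
65 → 6² + 5² = 36 + 25 = 61
61 → 6² + 1² = 36 + 1 = 37
37 → 3² + 7² = 9 + 49 = 58
58 → 5² + 8² = 25 + 64 = 89
89 → 8² + 9² = 64 + 81 = 145
145 → 1² + 4² + 5² = 1 + 16 + 25 = 42
42 → 4² + 2² = 16 + 4 = 20
20 → 2² + 0² = 4 + 0 = 4
4 → 4² = 16
16 → 1² + 6² = 1 + 36 = 37  — 37 already seen; the sequence cycles without reaching 1.

not happy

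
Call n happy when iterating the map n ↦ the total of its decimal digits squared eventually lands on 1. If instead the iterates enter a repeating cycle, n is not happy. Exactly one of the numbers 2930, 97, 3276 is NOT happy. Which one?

2930: 2930 → 94 → 97 → 130 → 10 → 1  — reaches 1 (happy)
97: 97 → 130 → 10 → 1  — reaches 1 (happy)
3276: 3276 → 98 → 145 → 42 → 20 → 4 → 16 → 37 → 58 → 89 → 145  — repeats 145 (not happy)

3276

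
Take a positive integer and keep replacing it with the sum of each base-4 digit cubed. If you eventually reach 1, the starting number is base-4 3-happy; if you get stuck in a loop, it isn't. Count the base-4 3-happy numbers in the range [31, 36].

1

31: 31 → 55 → 55  (repeats 55)
32: 32 → 8 → 8  (repeats 8)
33: 33 → 9 → 9  (repeats 9)
34: 34 → 16 → 1  (reaches 1)
35: 35 → 35  (repeats 35)
36: 36 → 9 → 9  (repeats 9)
base-4 3-happy: 34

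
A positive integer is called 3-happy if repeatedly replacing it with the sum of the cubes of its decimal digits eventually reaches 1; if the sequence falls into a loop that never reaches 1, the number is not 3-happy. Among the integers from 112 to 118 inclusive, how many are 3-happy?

1

112: 112 → 10 → 1  (reaches 1)
113: 113 → 29 → 737 → 713 → 371 → 371  (repeats 371)
114: 114 → 66 → 432 → 99 → 1458 → 702 → 351 → 153 → 153  (repeats 153)
115: 115 → 127 → 352 → 160 → 217 → 352  (repeats 352)
116: 116 → 218 → 521 → 134 → 92 → 737 → 713 → 371 → 371  (repeats 371)
117: 117 → 345 → 216 → 225 → 141 → 66 → 432 → 99 → 1458 → 702 → 351 → 153 → 153  (repeats 153)
118: 118 → 514 → 190 → 730 → 370 → 370  (repeats 370)
3-happy: 112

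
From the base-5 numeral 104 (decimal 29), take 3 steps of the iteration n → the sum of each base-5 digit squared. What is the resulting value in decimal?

13

29 = (1,0,4)_5 → 1² + 0² + 4² = 17
17 = (3,2)_5 → 3² + 2² = 13
13 = (2,3)_5 → 2² + 3² = 13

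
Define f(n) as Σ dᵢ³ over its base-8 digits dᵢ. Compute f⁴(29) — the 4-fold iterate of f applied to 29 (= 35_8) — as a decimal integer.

29 = (3,5)_8 → 3³ + 5³ = 152
152 = (2,3,0)_8 → 2³ + 3³ + 0³ = 35
35 = (4,3)_8 → 4³ + 3³ = 91
91 = (1,3,3)_8 → 1³ + 3³ + 3³ = 55

55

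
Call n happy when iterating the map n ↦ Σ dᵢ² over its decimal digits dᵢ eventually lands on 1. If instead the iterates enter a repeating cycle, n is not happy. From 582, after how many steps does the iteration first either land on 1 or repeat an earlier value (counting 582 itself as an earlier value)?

582 → 5² + 8² + 2² = 25 + 64 + 4 = 93
93 → 9² + 3² = 81 + 9 = 90
90 → 9² + 0² = 81 + 0 = 81
81 → 8² + 1² = 64 + 1 = 65
65 → 6² + 5² = 36 + 25 = 61
61 → 6² + 1² = 36 + 1 = 37
37 → 3² + 7² = 9 + 49 = 58
58 → 5² + 8² = 25 + 64 = 89
89 → 8² + 9² = 64 + 81 = 145
145 → 1² + 4² + 5² = 1 + 16 + 25 = 42
42 → 4² + 2² = 16 + 4 = 20
20 → 2² + 0² = 4 + 0 = 4
4 → 4² = 16
16 → 1² + 6² = 1 + 36 = 37  — 37 repeats.
That took 14 steps.

14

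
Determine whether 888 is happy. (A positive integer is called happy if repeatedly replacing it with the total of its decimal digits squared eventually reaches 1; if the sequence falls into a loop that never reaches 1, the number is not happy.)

888 → 192
192 → 86
86 → 100
100 → 1  — reached 1.

happy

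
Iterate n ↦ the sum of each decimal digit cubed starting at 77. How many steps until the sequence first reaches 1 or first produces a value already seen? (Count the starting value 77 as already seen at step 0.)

77 → 7³ + 7³ = 686
686 → 6³ + 8³ + 6³ = 944
944 → 9³ + 4³ + 4³ = 857
857 → 8³ + 5³ + 7³ = 980
980 → 9³ + 8³ + 0³ = 1241
1241 → 1³ + 2³ + 4³ + 1³ = 74
74 → 7³ + 4³ = 407
407 → 4³ + 0³ + 7³ = 407  — 407 repeats.
That took 8 steps.

8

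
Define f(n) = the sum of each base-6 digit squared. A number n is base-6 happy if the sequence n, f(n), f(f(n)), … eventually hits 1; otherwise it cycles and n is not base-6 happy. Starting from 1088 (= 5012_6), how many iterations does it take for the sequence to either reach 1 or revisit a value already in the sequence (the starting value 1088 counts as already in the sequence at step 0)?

1088 = (5,0,1,2)_6 → 5² + 0² + 1² + 2² = 25 + 0 + 1 + 4 = 30
30 = (5,0)_6 → 5² + 0² = 25 + 0 = 25
25 = (4,1)_6 → 4² + 1² = 16 + 1 = 17
17 = (2,5)_6 → 2² + 5² = 4 + 25 = 29
29 = (4,5)_6 → 4² + 5² = 16 + 25 = 41
41 = (1,0,5)_6 → 1² + 0² + 5² = 1 + 0 + 25 = 26
26 = (4,2)_6 → 4² + 2² = 16 + 4 = 20
20 = (3,2)_6 → 3² + 2² = 9 + 4 = 13
13 = (2,1)_6 → 2² + 1² = 4 + 1 = 5
5 = (5)_6 → 5² = 25  — 25 repeats.
That took 10 steps.

10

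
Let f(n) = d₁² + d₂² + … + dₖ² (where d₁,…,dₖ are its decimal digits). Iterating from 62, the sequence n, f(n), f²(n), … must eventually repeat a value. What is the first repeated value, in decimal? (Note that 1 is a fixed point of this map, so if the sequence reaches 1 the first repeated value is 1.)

62 → 6² + 2² = 36 + 4 = 40
40 → 4² + 0² = 16 + 0 = 16
16 → 1² + 6² = 1 + 36 = 37
37 → 3² + 7² = 9 + 49 = 58
58 → 5² + 8² = 25 + 64 = 89
89 → 8² + 9² = 64 + 81 = 145
145 → 1² + 4² + 5² = 1 + 16 + 25 = 42
42 → 4² + 2² = 16 + 4 = 20
20 → 2² + 0² = 4 + 0 = 4
4 → 4² = 16  — 16 already appeared earlier.

16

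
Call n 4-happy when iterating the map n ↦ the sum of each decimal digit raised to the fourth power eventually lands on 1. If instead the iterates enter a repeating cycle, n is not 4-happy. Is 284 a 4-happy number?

not 4-happy

284 → 2⁴ + 8⁴ + 4⁴ = 16 + 4096 + 256 = 4368
4368 → 4⁴ + 3⁴ + 6⁴ + 8⁴ = 256 + 81 + 1296 + 4096 = 5729
5729 → 5⁴ + 7⁴ + 2⁴ + 9⁴ = 625 + 2401 + 16 + 6561 = 9603
9603 → 9⁴ + 6⁴ + 0⁴ + 3⁴ = 6561 + 1296 + 0 + 81 = 7938
7938 → 7⁴ + 9⁴ + 3⁴ + 8⁴ = 2401 + 6561 + 81 + 4096 = 13139
13139 → 1⁴ + 3⁴ + 1⁴ + 3⁴ + 9⁴ = 1 + 81 + 1 + 81 + 6561 = 6725
6725 → 6⁴ + 7⁴ + 2⁴ + 5⁴ = 1296 + 2401 + 16 + 625 = 4338
4338 → 4⁴ + 3⁴ + 3⁴ + 8⁴ = 256 + 81 + 81 + 4096 = 4514
4514 → 4⁴ + 5⁴ + 1⁴ + 4⁴ = 256 + 625 + 1 + 256 = 1138
1138 → 1⁴ + 1⁴ + 3⁴ + 8⁴ = 1 + 1 + 81 + 4096 = 4179
4179 → 4⁴ + 1⁴ + 7⁴ + 9⁴ = 256 + 1 + 2401 + 6561 = 9219
9219 → 9⁴ + 2⁴ + 1⁴ + 9⁴ = 6561 + 16 + 1 + 6561 = 13139  — 13139 already seen; the sequence cycles without reaching 1.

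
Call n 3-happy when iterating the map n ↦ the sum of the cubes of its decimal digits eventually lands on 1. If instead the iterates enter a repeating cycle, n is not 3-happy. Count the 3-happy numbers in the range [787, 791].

787: 787 → 1198 → 1243 → 100 → 1  — 3-happy
788: 788 → 1367 → 587 → 980 → 1241 → 74 → 407 → 407  — not 3-happy
789: 789 → 1584 → 702 → 351 → 153 → 153  — not 3-happy
790: 790 → 1072 → 352 → 160 → 217 → 352  — not 3-happy
791: 791 → 1073 → 371 → 371  — not 3-happy
3-happy: 787

1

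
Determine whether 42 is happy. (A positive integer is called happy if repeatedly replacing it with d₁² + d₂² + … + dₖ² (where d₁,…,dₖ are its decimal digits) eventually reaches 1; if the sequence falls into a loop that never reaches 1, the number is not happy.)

42 → 4² + 2² = 16 + 4 = 20
20 → 2² + 0² = 4 + 0 = 4
4 → 4² = 16
16 → 1² + 6² = 1 + 36 = 37
37 → 3² + 7² = 9 + 49 = 58
58 → 5² + 8² = 25 + 64 = 89
89 → 8² + 9² = 64 + 81 = 145
145 → 1² + 4² + 5² = 1 + 16 + 25 = 42  — 42 already seen; the sequence cycles without reaching 1.

not happy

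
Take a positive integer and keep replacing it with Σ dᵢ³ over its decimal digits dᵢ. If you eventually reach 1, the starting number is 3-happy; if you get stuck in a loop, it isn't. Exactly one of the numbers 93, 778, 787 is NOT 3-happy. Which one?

93

93: 93 → 756 → 684 → 792 → 1080 → 513 → 153 → 153  — repeats 153 (not 3-happy)
778: 778 → 1198 → 1243 → 100 → 1  — reaches 1 (3-happy)
787: 787 → 1198 → 1243 → 100 → 1  — reaches 1 (3-happy)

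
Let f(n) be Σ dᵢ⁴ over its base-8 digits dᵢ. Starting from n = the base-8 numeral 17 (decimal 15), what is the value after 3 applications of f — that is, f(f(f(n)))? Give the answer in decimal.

15 = (1,7)_8 → 1⁴ + 7⁴ = 2402
2402 = (4,5,4,2)_8 → 4⁴ + 5⁴ + 4⁴ + 2⁴ = 1153
1153 = (2,2,0,1)_8 → 2⁴ + 2⁴ + 0⁴ + 1⁴ = 33

33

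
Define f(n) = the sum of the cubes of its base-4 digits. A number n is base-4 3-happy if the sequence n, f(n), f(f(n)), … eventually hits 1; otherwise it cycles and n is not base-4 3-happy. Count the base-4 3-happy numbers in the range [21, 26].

2

21: 21 → 3 → 27 → 36 → 9 → 9  (repeats 9)
22: 22 → 10 → 16 → 1  (reaches 1)
23: 23 → 29 → 29  (repeats 29)
24: 24 → 9 → 9  (repeats 9)
25: 25 → 10 → 16 → 1  (reaches 1)
26: 26 → 17 → 2 → 8 → 8  (repeats 8)
base-4 3-happy: 22, 25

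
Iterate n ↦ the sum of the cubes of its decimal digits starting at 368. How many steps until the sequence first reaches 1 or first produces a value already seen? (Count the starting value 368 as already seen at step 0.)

368 → 755
755 → 593
593 → 881
881 → 1025
1025 → 134
134 → 92
92 → 737
737 → 713
713 → 371
371 → 371  — 371 repeats.
That took 10 steps.

10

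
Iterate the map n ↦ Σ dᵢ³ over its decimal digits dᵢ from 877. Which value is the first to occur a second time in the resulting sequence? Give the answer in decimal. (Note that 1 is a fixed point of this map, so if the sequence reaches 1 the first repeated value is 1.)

877 → 8³ + 7³ + 7³ = 1198
1198 → 1³ + 1³ + 9³ + 8³ = 1243
1243 → 1³ + 2³ + 4³ + 3³ = 100
100 → 1³ + 0³ + 0³ = 1  — reached the fixed point 1.
1 → 1, so 1 is the first repeated value.

1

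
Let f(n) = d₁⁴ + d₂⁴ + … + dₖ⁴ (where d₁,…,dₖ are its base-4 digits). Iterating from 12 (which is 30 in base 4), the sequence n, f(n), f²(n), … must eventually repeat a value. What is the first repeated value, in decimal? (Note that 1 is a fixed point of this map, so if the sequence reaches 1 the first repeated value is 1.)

12 = (3,0)_4 → 3⁴ + 0⁴ = 81 + 0 = 81
81 = (1,1,0,1)_4 → 1⁴ + 1⁴ + 0⁴ + 1⁴ = 1 + 1 + 0 + 1 = 3
3 = (3)_4 → 3⁴ = 81  — 81 already appeared earlier.

81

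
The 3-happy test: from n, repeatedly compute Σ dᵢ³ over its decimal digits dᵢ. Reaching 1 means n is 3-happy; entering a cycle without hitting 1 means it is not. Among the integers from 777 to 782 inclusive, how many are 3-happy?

1

777: 777 → 1029 → 738 → 882 → 1032 → 36 → 243 → 99 → 1458 → 702 → 351 → 153 → 153  — not 3-happy
778: 778 → 1198 → 1243 → 100 → 1  — 3-happy
779: 779 → 1415 → 191 → 731 → 371 → 371  — not 3-happy
780: 780 → 855 → 762 → 567 → 684 → 792 → 1080 → 513 → 153 → 153  — not 3-happy
781: 781 → 856 → 853 → 664 → 496 → 1009 → 730 → 370 → 370  — not 3-happy
782: 782 → 863 → 755 → 593 → 881 → 1025 → 134 → 92 → 737 → 713 → 371 → 371  — not 3-happy
3-happy: 778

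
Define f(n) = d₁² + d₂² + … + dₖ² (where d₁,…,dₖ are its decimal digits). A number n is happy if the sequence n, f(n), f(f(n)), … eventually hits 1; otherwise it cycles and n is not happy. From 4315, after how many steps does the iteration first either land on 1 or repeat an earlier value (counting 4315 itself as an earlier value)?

12

4315 → 4² + 3² + 1² + 5² = 16 + 9 + 1 + 25 = 51
51 → 5² + 1² = 25 + 1 = 26
26 → 2² + 6² = 4 + 36 = 40
40 → 4² + 0² = 16 + 0 = 16
16 → 1² + 6² = 1 + 36 = 37
37 → 3² + 7² = 9 + 49 = 58
58 → 5² + 8² = 25 + 64 = 89
89 → 8² + 9² = 64 + 81 = 145
145 → 1² + 4² + 5² = 1 + 16 + 25 = 42
42 → 4² + 2² = 16 + 4 = 20
20 → 2² + 0² = 4 + 0 = 4
4 → 4² = 16  — 16 repeats.
That took 12 steps.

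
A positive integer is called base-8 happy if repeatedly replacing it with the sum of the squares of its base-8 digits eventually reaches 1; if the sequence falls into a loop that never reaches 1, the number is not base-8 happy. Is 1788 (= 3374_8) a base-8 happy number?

1788 = (3,3,7,4)_8 → 83
83 = (1,2,3)_8 → 14
14 = (1,6)_8 → 37
37 = (4,5)_8 → 41
41 = (5,1)_8 → 26
26 = (3,2)_8 → 13
13 = (1,5)_8 → 26  — 26 already seen; the sequence cycles without reaching 1.

not base-8 happy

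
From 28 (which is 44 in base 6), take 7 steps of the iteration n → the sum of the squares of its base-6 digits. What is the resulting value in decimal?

28 = (4,4)_6 → 4² + 4² = 16 + 16 = 32
32 = (5,2)_6 → 5² + 2² = 25 + 4 = 29
29 = (4,5)_6 → 4² + 5² = 16 + 25 = 41
41 = (1,0,5)_6 → 1² + 0² + 5² = 1 + 0 + 25 = 26
26 = (4,2)_6 → 4² + 2² = 16 + 4 = 20
20 = (3,2)_6 → 3² + 2² = 9 + 4 = 13
13 = (2,1)_6 → 2² + 1² = 4 + 1 = 5

5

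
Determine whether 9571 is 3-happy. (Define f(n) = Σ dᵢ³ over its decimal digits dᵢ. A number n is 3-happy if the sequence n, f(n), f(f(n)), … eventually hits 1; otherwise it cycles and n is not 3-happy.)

3-happy

9571 → 9³ + 5³ + 7³ + 1³ = 729 + 125 + 343 + 1 = 1198
1198 → 1³ + 1³ + 9³ + 8³ = 1 + 1 + 729 + 512 = 1243
1243 → 1³ + 2³ + 4³ + 3³ = 1 + 8 + 64 + 27 = 100
100 → 1³ + 0³ + 0³ = 1 + 0 + 0 = 1  — reached 1.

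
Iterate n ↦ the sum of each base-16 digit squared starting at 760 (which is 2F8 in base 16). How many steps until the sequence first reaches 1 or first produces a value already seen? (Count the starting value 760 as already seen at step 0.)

760 = (2,15,8)_16 → 2² + 15² + 8² = 4 + 225 + 64 = 293
293 = (1,2,5)_16 → 1² + 2² + 5² = 1 + 4 + 25 = 30
30 = (1,14)_16 → 1² + 14² = 1 + 196 = 197
197 = (12,5)_16 → 12² + 5² = 144 + 25 = 169
169 = (10,9)_16 → 10² + 9² = 100 + 81 = 181
181 = (11,5)_16 → 11² + 5² = 121 + 25 = 146
146 = (9,2)_16 → 9² + 2² = 81 + 4 = 85
85 = (5,5)_16 → 5² + 5² = 25 + 25 = 50
50 = (3,2)_16 → 3² + 2² = 9 + 4 = 13
13 = (13)_16 → 13² = 169  — 169 repeats.
That took 10 steps.

10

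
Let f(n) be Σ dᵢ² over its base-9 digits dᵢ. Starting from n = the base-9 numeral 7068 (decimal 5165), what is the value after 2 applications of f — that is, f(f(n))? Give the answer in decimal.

75

5165 = (7,0,6,8)_9 → 149
149 = (1,7,5)_9 → 75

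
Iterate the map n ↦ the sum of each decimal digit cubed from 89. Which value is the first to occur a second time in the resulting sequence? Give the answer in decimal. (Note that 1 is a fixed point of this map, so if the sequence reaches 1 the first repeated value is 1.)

89 → 8³ + 9³ = 512 + 729 = 1241
1241 → 1³ + 2³ + 4³ + 1³ = 1 + 8 + 64 + 1 = 74
74 → 7³ + 4³ = 343 + 64 = 407
407 → 4³ + 0³ + 7³ = 64 + 0 + 343 = 407  — 407 already appeared earlier.

407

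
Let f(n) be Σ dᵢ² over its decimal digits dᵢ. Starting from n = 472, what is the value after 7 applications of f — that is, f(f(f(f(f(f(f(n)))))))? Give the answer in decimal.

472 → 69
69 → 117
117 → 51
51 → 26
26 → 40
40 → 16
16 → 37

37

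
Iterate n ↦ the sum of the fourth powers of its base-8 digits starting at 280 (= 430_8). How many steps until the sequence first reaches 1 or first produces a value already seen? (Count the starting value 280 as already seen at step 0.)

280 = (4,3,0)_8 → 4⁴ + 3⁴ + 0⁴ = 256 + 81 + 0 = 337
337 = (5,2,1)_8 → 5⁴ + 2⁴ + 1⁴ = 625 + 16 + 1 = 642
642 = (1,2,0,2)_8 → 1⁴ + 2⁴ + 0⁴ + 2⁴ = 1 + 16 + 0 + 16 = 33
33 = (4,1)_8 → 4⁴ + 1⁴ = 256 + 1 = 257
257 = (4,0,1)_8 → 4⁴ + 0⁴ + 1⁴ = 256 + 0 + 1 = 257  — 257 repeats.
That took 5 steps.

5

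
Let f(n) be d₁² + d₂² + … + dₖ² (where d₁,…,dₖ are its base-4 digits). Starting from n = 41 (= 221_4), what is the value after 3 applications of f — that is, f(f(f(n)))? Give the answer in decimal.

41 = (2,2,1)_4 → 9
9 = (2,1)_4 → 5
5 = (1,1)_4 → 2

2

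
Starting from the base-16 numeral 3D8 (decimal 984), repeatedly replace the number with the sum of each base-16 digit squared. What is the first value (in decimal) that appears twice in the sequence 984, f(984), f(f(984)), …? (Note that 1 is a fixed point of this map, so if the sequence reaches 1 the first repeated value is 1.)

169

984 = (3,13,8)_16 → 3² + 13² + 8² = 242
242 = (15,2)_16 → 15² + 2² = 229
229 = (14,5)_16 → 14² + 5² = 221
221 = (13,13)_16 → 13² + 13² = 338
338 = (1,5,2)_16 → 1² + 5² + 2² = 30
30 = (1,14)_16 → 1² + 14² = 197
197 = (12,5)_16 → 12² + 5² = 169
169 = (10,9)_16 → 10² + 9² = 181
181 = (11,5)_16 → 11² + 5² = 146
146 = (9,2)_16 → 9² + 2² = 85
85 = (5,5)_16 → 5² + 5² = 50
50 = (3,2)_16 → 3² + 2² = 13
13 = (13)_16 → 13² = 169  — 169 already appeared earlier.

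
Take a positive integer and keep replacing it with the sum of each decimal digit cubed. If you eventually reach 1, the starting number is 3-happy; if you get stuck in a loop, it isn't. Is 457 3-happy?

457 → 4³ + 5³ + 7³ = 64 + 125 + 343 = 532
532 → 5³ + 3³ + 2³ = 125 + 27 + 8 = 160
160 → 1³ + 6³ + 0³ = 1 + 216 + 0 = 217
217 → 2³ + 1³ + 7³ = 8 + 1 + 343 = 352
352 → 3³ + 5³ + 2³ = 27 + 125 + 8 = 160  — 160 already seen; the sequence cycles without reaching 1.

not 3-happy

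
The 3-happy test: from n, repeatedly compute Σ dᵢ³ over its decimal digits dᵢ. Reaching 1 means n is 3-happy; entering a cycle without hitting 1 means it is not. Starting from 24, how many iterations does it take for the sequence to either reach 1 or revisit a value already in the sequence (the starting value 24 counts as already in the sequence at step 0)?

4

24 → 2³ + 4³ = 72
72 → 7³ + 2³ = 351
351 → 3³ + 5³ + 1³ = 153
153 → 1³ + 5³ + 3³ = 153  — 153 repeats.
That took 4 steps.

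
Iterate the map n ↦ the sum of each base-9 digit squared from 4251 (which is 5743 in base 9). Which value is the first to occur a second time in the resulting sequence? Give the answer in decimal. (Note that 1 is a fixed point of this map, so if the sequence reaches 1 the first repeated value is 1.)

53

4251 = (5,7,4,3)_9 → 5² + 7² + 4² + 3² = 99
99 = (1,2,0)_9 → 1² + 2² + 0² = 5
5 = (5)_9 → 5² = 25
25 = (2,7)_9 → 2² + 7² = 53
53 = (5,8)_9 → 5² + 8² = 89
89 = (1,0,8)_9 → 1² + 0² + 8² = 65
65 = (7,2)_9 → 7² + 2² = 53  — 53 already appeared earlier.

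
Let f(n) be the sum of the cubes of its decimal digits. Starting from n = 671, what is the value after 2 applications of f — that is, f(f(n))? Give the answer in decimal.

341

671 → 6³ + 7³ + 1³ = 216 + 343 + 1 = 560
560 → 5³ + 6³ + 0³ = 125 + 216 + 0 = 341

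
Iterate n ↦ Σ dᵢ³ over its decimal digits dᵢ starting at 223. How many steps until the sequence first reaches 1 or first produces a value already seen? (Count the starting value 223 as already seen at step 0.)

223 → 2³ + 2³ + 3³ = 8 + 8 + 27 = 43
43 → 4³ + 3³ = 64 + 27 = 91
91 → 9³ + 1³ = 729 + 1 = 730
730 → 7³ + 3³ + 0³ = 343 + 27 + 0 = 370
370 → 3³ + 7³ + 0³ = 27 + 343 + 0 = 370  — 370 repeats.
That took 5 steps.

5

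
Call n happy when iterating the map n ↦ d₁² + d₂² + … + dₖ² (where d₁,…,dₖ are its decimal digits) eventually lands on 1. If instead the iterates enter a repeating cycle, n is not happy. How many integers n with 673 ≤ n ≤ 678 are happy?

673: 673 → 94 → 97 → 130 → 10 → 1  — happy
674: 674 → 101 → 2 → 4 → 16 → 37 → 58 → 89 → 145 → 42 → 20 → 4  — not happy
675: 675 → 110 → 2 → 4 → 16 → 37 → 58 → 89 → 145 → 42 → 20 → 4  — not happy
676: 676 → 121 → 6 → 36 → 45 → 41 → 17 → 50 → 25 → 29 → 85 → 89 → 145 → 42 → 20 → 4 → 16 → 37 → 58 → 89  — not happy
677: 677 → 134 → 26 → 40 → 16 → 37 → 58 → 89 → 145 → 42 → 20 → 4 → 16  — not happy
678: 678 → 149 → 98 → 145 → 42 → 20 → 4 → 16 → 37 → 58 → 89 → 145  — not happy
happy: 673

1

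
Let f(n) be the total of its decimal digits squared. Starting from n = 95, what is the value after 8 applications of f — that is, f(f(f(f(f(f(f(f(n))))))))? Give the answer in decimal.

4

95 → 9² + 5² = 81 + 25 = 106
106 → 1² + 0² + 6² = 1 + 0 + 36 = 37
37 → 3² + 7² = 9 + 49 = 58
58 → 5² + 8² = 25 + 64 = 89
89 → 8² + 9² = 64 + 81 = 145
145 → 1² + 4² + 5² = 1 + 16 + 25 = 42
42 → 4² + 2² = 16 + 4 = 20
20 → 2² + 0² = 4 + 0 = 4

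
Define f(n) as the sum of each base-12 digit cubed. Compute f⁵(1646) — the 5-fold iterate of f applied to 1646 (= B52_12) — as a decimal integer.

1646 = (11,5,2)_12 → 11³ + 5³ + 2³ = 1331 + 125 + 8 = 1464
1464 = (10,2,0)_12 → 10³ + 2³ + 0³ = 1000 + 8 + 0 = 1008
1008 = (7,0,0)_12 → 7³ + 0³ + 0³ = 343 + 0 + 0 = 343
343 = (2,4,7)_12 → 2³ + 4³ + 7³ = 8 + 64 + 343 = 415
415 = (2,10,7)_12 → 2³ + 10³ + 7³ = 8 + 1000 + 343 = 1351

1351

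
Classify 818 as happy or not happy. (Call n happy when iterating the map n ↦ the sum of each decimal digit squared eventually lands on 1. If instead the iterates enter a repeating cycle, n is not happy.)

happy

818 → 8² + 1² + 8² = 64 + 1 + 64 = 129
129 → 1² + 2² + 9² = 1 + 4 + 81 = 86
86 → 8² + 6² = 64 + 36 = 100
100 → 1² + 0² + 0² = 1 + 0 + 0 = 1  — reached 1.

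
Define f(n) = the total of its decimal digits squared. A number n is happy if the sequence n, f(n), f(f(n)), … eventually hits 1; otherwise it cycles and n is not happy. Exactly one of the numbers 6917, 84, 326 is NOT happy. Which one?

6917: 6917 → 167 → 86 → 100 → 1  — reaches 1 (happy)
84: 84 → 80 → 64 → 52 → 29 → 85 → 89 → 145 → 42 → 20 → 4 → 16 → 37 → 58 → 89  — repeats 89 (not happy)
326: 326 → 49 → 97 → 130 → 10 → 1  — reaches 1 (happy)

84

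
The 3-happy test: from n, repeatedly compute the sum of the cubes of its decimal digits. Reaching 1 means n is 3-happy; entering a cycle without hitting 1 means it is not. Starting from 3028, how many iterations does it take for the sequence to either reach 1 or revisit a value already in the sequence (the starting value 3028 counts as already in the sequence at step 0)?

6

3028 → 547
547 → 532
532 → 160
160 → 217
217 → 352
352 → 160  — 160 repeats.
That took 6 steps.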